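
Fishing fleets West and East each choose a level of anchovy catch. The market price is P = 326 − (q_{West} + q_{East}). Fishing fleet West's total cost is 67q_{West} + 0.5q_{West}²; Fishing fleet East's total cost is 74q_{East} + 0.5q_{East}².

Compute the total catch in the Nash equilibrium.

127.75

Fishing fleet West's profit: π = q_{West}(326 − (q_{West} + q_{East})) − 67q_{West} − 0.5q_{West}².
∂π/∂q_{West} = 259 − 3q_{West} − q_{East} = 0, so q_{West} = 259/3 − (1/3)q_{East}.
By the same steps for East: q_{East} = 84 − (1/3)q_{West}.
Plugging q_{East} into West's best response: q_{West} = 259/3 − (1/3)(84 − (1/3)q_{West}) ⇒ (8/9)q_{West} = 175/3, so q_{West} = 65.625.
Then q_{East} = 84 − (1/3)·65.625 = 62.125.
Total catch: 65.625 + 62.125 = 127.75.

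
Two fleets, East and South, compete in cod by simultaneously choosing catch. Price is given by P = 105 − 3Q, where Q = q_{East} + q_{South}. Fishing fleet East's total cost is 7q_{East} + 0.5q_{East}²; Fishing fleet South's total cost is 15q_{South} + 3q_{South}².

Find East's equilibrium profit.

Fishing fleet East's profit: π = q_{East}(105 − 3(q_{East} + q_{South})) − 7q_{East} − 0.5q_{East}².
∂π/∂q_{East} = 98 − 7q_{East} − 3q_{South} = 0, so q_{East} = 14 − (3/7)q_{South}.
For South: ∂π/∂q_{South} = 90 − 12q_{South} − 3q_{East} = 0 ⇒ q_{South} = 7.5 − 0.25q_{East}.
Substituting the second reaction function into the first: q_{East} = 14 − (3/7)(7.5 − 0.25q_{East}), which gives (25/28)q_{East} = 151/14 ⇒ q_{East} = 12.08.
Then q_{South} = 7.5 − 0.25·12.08 = 4.48.
Price P = 105 − 3·16.56 = 55.32.
East's profit: (55.32 − 7)·12.08 − 0.5(12.08)² = 510.7424.

510.7424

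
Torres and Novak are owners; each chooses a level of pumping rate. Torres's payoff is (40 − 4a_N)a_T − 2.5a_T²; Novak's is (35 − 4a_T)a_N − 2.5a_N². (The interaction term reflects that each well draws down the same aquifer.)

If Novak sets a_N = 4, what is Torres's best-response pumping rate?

Expanding Torres's payoff: 40a_T − 4a_Na_T − 2.5a_T².
∂π/∂a_T = 40 − 4a_N − 5a_T = 0, so a_T = 8 − 0.8a_N.
At a_N = 4: a_T = 8 − 0.8·4 = 4.8.

4.8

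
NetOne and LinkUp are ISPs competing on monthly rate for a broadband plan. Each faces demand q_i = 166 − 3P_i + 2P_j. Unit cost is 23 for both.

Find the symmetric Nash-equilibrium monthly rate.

NetOne's profit: π = (P_{NetOne} − 23)(166 − 3P_{NetOne} + 2P_{LinkUp}).
∂π/∂P_{NetOne} = 235 − 6P_{NetOne} + 2P_{LinkUp} = 0 ⇒ P_{NetOne} = 235/6 + (1/3)P_{LinkUp}.
Setting P_{NetOne} = P_{LinkUp} in the reaction function: P_{NetOne} = 235/6 + (1/3)P_{NetOne}, so P_{NetOne} = (235/6) / (2/3) = 58.75.

58.75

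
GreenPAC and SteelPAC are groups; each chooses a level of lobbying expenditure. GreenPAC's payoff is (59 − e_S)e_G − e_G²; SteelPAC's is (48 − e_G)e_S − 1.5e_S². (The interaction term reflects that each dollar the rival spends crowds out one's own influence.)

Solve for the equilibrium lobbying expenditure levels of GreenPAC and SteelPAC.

Expanding GreenPAC's payoff: 59e_G − e_Se_G − e_G².
∂π/∂e_G = 59 − e_S − 2e_G = 0, so e_G = 29.5 − 0.5e_S.
Likewise for SteelPAC: e_S = 16 − (1/3)e_G.
Solving the two reaction functions simultaneously: (1 − (−0.5)(−1/3))e_G = 29.5 − 0.5·16, so (5/6)e_G = 21.5 and e_G = 25.8.
Then e_S = 16 − (1/3)·25.8 = 7.4.

25.8, 7.4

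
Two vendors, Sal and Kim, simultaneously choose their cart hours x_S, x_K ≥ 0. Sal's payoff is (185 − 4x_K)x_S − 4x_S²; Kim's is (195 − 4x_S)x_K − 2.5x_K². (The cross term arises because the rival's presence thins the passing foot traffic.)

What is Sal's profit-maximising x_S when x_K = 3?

21.625

Expanding Sal's payoff: 185x_S − 4x_Kx_S − 4x_S².
∂π/∂x_S = 185 − 4x_K − 8x_S = 0, so x_S = 23.125 − 0.5x_K.
At x_K = 3: x_S = 23.125 − 0.5·3 = 21.625.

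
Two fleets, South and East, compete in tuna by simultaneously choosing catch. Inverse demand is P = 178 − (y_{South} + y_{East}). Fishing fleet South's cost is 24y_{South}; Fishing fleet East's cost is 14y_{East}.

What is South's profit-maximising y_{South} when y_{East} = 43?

Fishing fleet South's profit: π = y_{South}(178 − (y_{South} + y_{East})) − 24y_{South}.
∂π/∂y_{South} = 154 − 2y_{South} − y_{East} = 0, so y_{South} = 77 − 0.5y_{East}.
At y_{East} = 43: y_{South} = 77 − 0.5·43 = 55.5.

55.5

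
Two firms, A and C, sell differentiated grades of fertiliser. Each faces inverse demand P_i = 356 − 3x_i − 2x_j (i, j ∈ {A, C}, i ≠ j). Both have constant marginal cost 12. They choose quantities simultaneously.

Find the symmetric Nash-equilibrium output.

43

Firm A's profit: π = x_A(356 − 3x_A − 2x_C) − 12x_A.
∂π/∂x_A = 344 − 6x_A − 2x_C = 0 ⇒ x_A = 172/3 − (1/3)x_C.
By symmetry x_C = x_A; substituting into the reaction function, (4/3)x_A = 172/3 and x_A = 43.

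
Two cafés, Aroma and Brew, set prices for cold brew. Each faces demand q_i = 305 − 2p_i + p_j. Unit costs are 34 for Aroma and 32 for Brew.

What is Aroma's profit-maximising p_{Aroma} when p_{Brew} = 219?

148

Aroma's profit: π = (p_{Aroma} − 34)(305 − 2p_{Aroma} + p_{Brew}).
∂π/∂p_{Aroma} = 373 − 4p_{Aroma} + p_{Brew} = 0 ⇒ p_{Aroma} = 93.25 + 0.25p_{Brew}.
At p_{Brew} = 219: p_{Aroma} = 93.25 + 0.25·219 = 148.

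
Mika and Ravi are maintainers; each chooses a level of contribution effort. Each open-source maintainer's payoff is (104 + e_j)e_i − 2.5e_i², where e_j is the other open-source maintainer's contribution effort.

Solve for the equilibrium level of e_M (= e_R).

Mika's payoff is (104 + e_R)e_M − 2.5e_M².
∂π/∂e_M = 104 + e_R − 5e_M = 0, so e_M = 20.8 + 0.2e_R.
Setting e_M = e_R in the reaction function: e_M = 20.8 + 0.2e_M, so e_M = 20.8 / 0.8 = 26.

26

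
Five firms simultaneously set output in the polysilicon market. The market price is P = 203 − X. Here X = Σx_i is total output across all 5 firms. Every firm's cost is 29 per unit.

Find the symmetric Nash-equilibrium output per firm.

A representative firm's profit is π_i = x_i(203 − X) − 29x_i, with X = x_i + Σ_{j≠i} x_j.
First-order condition: 174 − 2x_i − Σ_{j≠i} x_j = 0.
Imposing symmetry (x_j = x for all j) turns Σ_{j≠i} x_j into 4x, so 174 = 6x and x = 29.

29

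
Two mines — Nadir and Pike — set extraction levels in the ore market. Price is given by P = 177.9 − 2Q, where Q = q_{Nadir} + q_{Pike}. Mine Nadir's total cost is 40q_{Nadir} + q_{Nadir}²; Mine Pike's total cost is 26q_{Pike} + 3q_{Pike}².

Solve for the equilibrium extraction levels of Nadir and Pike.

19.2, 11.35

Mine Nadir's profit: π = q_{Nadir}(177.9 − 2(q_{Nadir} + q_{Pike})) − 40q_{Nadir} − q_{Nadir}².
∂π/∂q_{Nadir} = 137.9 − 6q_{Nadir} − 2q_{Pike} = 0, so q_{Nadir} = 1379/60 − (1/3)q_{Pike}.
For Pike: ∂π/∂q_{Pike} = 151.9 − 10q_{Pike} − 2q_{Nadir} = 0 ⇒ q_{Pike} = 15.19 − 0.2q_{Nadir}.
Plugging q_{Pike} into Nadir's best response: q_{Nadir} = 1379/60 − (1/3)(15.19 − 0.2q_{Nadir}) ⇒ (14/15)q_{Nadir} = 17.92, so q_{Nadir} = 19.2.
Then q_{Pike} = 15.19 − 0.2·19.2 = 11.35.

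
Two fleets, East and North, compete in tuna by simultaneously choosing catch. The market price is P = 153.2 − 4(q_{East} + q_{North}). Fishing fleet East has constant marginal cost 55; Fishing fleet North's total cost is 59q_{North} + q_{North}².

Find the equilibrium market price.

Fishing fleet East's profit: π = q_{East}(153.2 − 4(q_{East} + q_{North})) − 55q_{East}.
∂π/∂q_{East} = 98.2 − 8q_{East} − 4q_{North} = 0, so q_{East} = 12.275 − 0.5q_{North}.
For North: ∂π/∂q_{North} = 94.2 − 10q_{North} − 4q_{East} = 0 ⇒ q_{North} = 9.42 − 0.4q_{East}.
Solving the two reaction functions simultaneously: (1 − (−0.5)(−0.4))q_{East} = 12.275 − 0.5·9.42, so 0.8q_{East} = 7.565 and q_{East} = 1513/160.
Then q_{North} = 9.42 − 0.4·(1513/160) = 5.6375.
Equilibrium price: P = 153.2 − 4·(483/32) = 92.825.

92.825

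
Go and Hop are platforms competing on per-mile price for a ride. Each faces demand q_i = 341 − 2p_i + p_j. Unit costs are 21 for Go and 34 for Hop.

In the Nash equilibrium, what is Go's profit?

23501.12

Go's profit: π = (p_{Go} − 21)(341 − 2p_{Go} + p_{Hop}).
∂π/∂p_{Go} = 383 − 4p_{Go} + p_{Hop} = 0 ⇒ p_{Go} = 95.75 + 0.25p_{Hop}.
Similarly p_{Hop} = 102.25 + 0.25p_{Go}.
Substituting the second reaction function into the first: p_{Go} = 95.75 + 0.25(102.25 + 0.25p_{Go}), which gives 0.9375p_{Go} = 121.3125 ⇒ p_{Go} = 129.4.
Then p_{Hop} = 102.25 + 0.25·129.4 = 134.6.
q_{Go} = 341 − 2·129.4 + 134.6 = 216.8.
Profit = (129.4 − 21)·216.8 = 23501.12.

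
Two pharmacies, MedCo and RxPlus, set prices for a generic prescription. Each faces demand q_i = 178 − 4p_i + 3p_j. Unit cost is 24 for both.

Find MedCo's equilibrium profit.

MedCo's profit: π = (p_{MedCo} − 24)(178 − 4p_{MedCo} + 3p_{RxPlus}).
∂π/∂p_{MedCo} = 274 − 8p_{MedCo} + 3p_{RxPlus} = 0 ⇒ p_{MedCo} = 34.25 + 0.375p_{RxPlus}.
By symmetry p_{RxPlus} = p_{MedCo}; substituting into the reaction function, 0.625p_{MedCo} = 34.25 and p_{MedCo} = 54.8.
q_{MedCo} = 178 − 4·54.8 + 3·54.8 = 123.2.
Profit = (54.8 − 24)·123.2 = 3794.56.

3794.56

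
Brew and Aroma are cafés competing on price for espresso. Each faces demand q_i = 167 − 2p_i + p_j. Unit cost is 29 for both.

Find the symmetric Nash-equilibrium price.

75

Brew's profit: π = (p_{Brew} − 29)(167 − 2p_{Brew} + p_{Aroma}).
∂π/∂p_{Brew} = 225 − 4p_{Brew} + p_{Aroma} = 0 ⇒ p_{Brew} = 56.25 + 0.25p_{Aroma}.
The game is symmetric, so in equilibrium p_{Aroma} = p_{Brew}: the reaction function gives 0.75p_{Brew} = 56.25, hence p_{Brew} = 75.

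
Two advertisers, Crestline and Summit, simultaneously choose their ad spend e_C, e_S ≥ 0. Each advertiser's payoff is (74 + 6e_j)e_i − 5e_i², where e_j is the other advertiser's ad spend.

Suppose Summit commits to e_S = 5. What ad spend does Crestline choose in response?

10.4

Crestline's payoff is (74 + 6e_S)e_C − 5e_C².
∂π/∂e_C = 74 + 6e_S − 10e_C = 0, so e_C = 7.4 + 0.6e_S.
At e_S = 5: e_C = 7.4 + 0.6·5 = 10.4.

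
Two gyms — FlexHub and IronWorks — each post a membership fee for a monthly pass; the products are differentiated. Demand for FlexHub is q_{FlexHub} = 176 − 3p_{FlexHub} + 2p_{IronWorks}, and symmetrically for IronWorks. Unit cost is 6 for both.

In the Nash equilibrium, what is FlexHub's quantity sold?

127.5

FlexHub's profit: π = (p_{FlexHub} − 6)(176 − 3p_{FlexHub} + 2p_{IronWorks}).
∂π/∂p_{FlexHub} = 194 − 6p_{FlexHub} + 2p_{IronWorks} = 0 ⇒ p_{FlexHub} = 97/3 + (1/3)p_{IronWorks}.
The game is symmetric, so in equilibrium p_{IronWorks} = p_{FlexHub}: the reaction function gives (2/3)p_{FlexHub} = 97/3, hence p_{FlexHub} = 48.5.
q_{FlexHub} = 176 − 3·48.5 + 2·48.5 = 127.5.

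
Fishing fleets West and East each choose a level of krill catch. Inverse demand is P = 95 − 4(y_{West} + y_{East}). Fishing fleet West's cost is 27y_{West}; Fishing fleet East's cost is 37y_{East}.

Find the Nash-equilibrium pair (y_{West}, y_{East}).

6.5, 4

Fishing fleet West's profit: π = y_{West}(95 − 4(y_{West} + y_{East})) − 27y_{West}.
∂π/∂y_{West} = 68 − 8y_{West} − 4y_{East} = 0, so y_{West} = 8.5 − 0.5y_{East}.
By the same steps for East: y_{East} = 7.25 − 0.5y_{West}.
Plugging y_{East} into West's best response: y_{West} = 8.5 − 0.5(7.25 − 0.5y_{West}) ⇒ 0.75y_{West} = 4.875, so y_{West} = 6.5.
Then y_{East} = 7.25 − 0.5·6.5 = 4.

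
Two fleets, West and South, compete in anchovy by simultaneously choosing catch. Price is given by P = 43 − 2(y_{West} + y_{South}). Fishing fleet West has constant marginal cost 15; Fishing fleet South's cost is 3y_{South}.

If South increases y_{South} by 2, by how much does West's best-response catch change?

Fishing fleet West's profit: π = y_{West}(43 − 2(y_{West} + y_{South})) − 15y_{West}.
∂π/∂y_{West} = 28 − 4y_{West} − 2y_{South} = 0, so y_{West} = 7 − 0.5y_{South}.
The reaction-function slope is −0.5, so a 2-unit rise in y_{South} moves y_{West} by −0.5 × 2 = −1. West's best response falls — the actions are strategic substitutes.

-1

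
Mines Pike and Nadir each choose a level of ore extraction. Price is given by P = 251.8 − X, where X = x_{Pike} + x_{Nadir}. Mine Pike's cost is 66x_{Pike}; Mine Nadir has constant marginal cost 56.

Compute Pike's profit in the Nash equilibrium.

3433.96

Mine Pike's profit: π = x_{Pike}(251.8 − (x_{Pike} + x_{Nadir})) − 66x_{Pike}.
∂π/∂x_{Pike} = 185.8 − 2x_{Pike} − x_{Nadir} = 0, so x_{Pike} = 92.9 − 0.5x_{Nadir}.
By the same steps for Nadir: x_{Nadir} = 97.9 − 0.5x_{Pike}.
Plugging x_{Nadir} into Pike's best response: x_{Pike} = 92.9 − 0.5(97.9 − 0.5x_{Pike}) ⇒ 0.75x_{Pike} = 43.95, so x_{Pike} = 58.6.
Then x_{Nadir} = 97.9 − 0.5·58.6 = 68.6.
Price P = 251.8 − 127.2 = 124.6.
Pike's profit: (124.6 − 66)·58.6 = 3433.96.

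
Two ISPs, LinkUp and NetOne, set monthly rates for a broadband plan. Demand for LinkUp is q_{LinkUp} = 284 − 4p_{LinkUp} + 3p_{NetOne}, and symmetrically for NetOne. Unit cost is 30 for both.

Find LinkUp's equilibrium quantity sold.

LinkUp's profit: π = (p_{LinkUp} − 30)(284 − 4p_{LinkUp} + 3p_{NetOne}).
∂π/∂p_{LinkUp} = 404 − 8p_{LinkUp} + 3p_{NetOne} = 0 ⇒ p_{LinkUp} = 50.5 + 0.375p_{NetOne}.
Setting p_{LinkUp} = p_{NetOne} in the reaction function: p_{LinkUp} = 50.5 + 0.375p_{LinkUp}, so p_{LinkUp} = 50.5 / 0.625 = 80.8.
q_{LinkUp} = 284 − 4·80.8 + 3·80.8 = 203.2.

203.2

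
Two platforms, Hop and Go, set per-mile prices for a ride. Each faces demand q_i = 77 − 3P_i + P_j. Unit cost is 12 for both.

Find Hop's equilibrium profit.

Hop's profit: π = (P_{Hop} − 12)(77 − 3P_{Hop} + P_{Go}).
∂π/∂P_{Hop} = 113 − 6P_{Hop} + P_{Go} = 0 ⇒ P_{Hop} = 113/6 + (1/6)P_{Go}.
By symmetry P_{Go} = P_{Hop}; substituting into the reaction function, (5/6)P_{Hop} = 113/6 and P_{Hop} = 22.6.
q_{Hop} = 77 − 3·22.6 + 22.6 = 31.8.
Profit = (22.6 − 12)·31.8 = 337.08.

337.08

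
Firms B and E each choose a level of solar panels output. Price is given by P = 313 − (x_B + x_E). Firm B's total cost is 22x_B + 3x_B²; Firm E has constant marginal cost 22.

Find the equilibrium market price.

Firm B's profit: π = x_B(313 − (x_B + x_E)) − 22x_B − 3x_B².
∂π/∂x_B = 291 − 8x_B − x_E = 0, so x_B = 36.375 − 0.125x_E.
For E: ∂π/∂x_E = 291 − 2x_E − x_B = 0 ⇒ x_E = 145.5 − 0.5x_B.
Solving the two reaction functions simultaneously: (1 − (−0.125)(−0.5))x_B = 36.375 − 0.125·145.5, so 0.9375x_B = 18.1875 and x_B = 19.4.
Then x_E = 145.5 − 0.5·19.4 = 135.8.
Equilibrium price: P = 313 − 155.2 = 157.8.

157.8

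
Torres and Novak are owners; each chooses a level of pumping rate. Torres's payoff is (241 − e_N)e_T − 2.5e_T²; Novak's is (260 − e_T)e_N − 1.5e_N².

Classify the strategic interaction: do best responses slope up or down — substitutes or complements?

strategic substitutes

Expanding Torres's payoff: 241e_T − e_Ne_T − 2.5e_T².
∂π/∂e_T = 241 − e_N − 5e_T = 0, so e_T = 48.2 − 0.2e_N.
The best-response slope de_T/de_N = −0.2 < 0: the reaction function is downward-sloping, so the choices are strategic substitutes.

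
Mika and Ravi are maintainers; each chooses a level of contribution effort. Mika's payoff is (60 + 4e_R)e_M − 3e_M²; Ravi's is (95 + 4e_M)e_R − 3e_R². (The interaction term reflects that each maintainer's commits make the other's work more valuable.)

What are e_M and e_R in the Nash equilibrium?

37, 40.5

Expanding Mika's payoff: 60e_M + 4e_Re_M − 3e_M².
∂π/∂e_M = 60 + 4e_R − 6e_M = 0, so e_M = 10 + (2/3)e_R.
Likewise for Ravi: e_R = 95/6 + (2/3)e_M.
Substituting the second reaction function into the first: e_M = 10 + (2/3)(95/6 + (2/3)e_M), which gives (5/9)e_M = 185/9 ⇒ e_M = 37.
Then e_R = 95/6 + (2/3)·37 = 40.5.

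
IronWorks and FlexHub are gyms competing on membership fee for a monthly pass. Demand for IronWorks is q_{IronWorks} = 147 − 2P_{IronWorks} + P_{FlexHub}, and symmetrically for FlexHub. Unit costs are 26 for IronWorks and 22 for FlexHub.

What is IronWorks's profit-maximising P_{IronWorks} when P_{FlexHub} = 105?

76

IronWorks's profit: π = (P_{IronWorks} − 26)(147 − 2P_{IronWorks} + P_{FlexHub}).
∂π/∂P_{IronWorks} = 199 − 4P_{IronWorks} + P_{FlexHub} = 0 ⇒ P_{IronWorks} = 49.75 + 0.25P_{FlexHub}.
At P_{FlexHub} = 105: P_{IronWorks} = 49.75 + 0.25·105 = 76.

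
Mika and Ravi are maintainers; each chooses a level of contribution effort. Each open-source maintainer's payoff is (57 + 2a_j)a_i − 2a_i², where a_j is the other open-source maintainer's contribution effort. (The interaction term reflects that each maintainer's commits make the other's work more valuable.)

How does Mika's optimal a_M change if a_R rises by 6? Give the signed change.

Mika's payoff is (57 + 2a_R)a_M − 2a_M².
∂π/∂a_M = 57 + 2a_R − 4a_M = 0, so a_M = 14.25 + 0.5a_R.
The reaction-function slope is 0.5, so a 6-unit rise in a_R moves a_M by 0.5 × 6 = 3. Mika's best response rises — the actions are strategic complements.

3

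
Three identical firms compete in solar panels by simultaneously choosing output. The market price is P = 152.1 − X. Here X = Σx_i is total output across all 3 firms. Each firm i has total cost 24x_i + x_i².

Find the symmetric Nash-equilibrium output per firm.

21.35

A representative firm's profit is π_i = x_i(152.1 − X) − 24x_i − x_i², with X = x_i + Σ_{j≠i} x_j.
First-order condition: 128.1 − 4x_i − Σ_{j≠i} x_j = 0.
In a symmetric equilibrium every firm chooses the same x, so Σ_{j≠i} x_j = 2x. The condition becomes 128.1 − 6x = 0, giving x = 128.1/6 = 21.35.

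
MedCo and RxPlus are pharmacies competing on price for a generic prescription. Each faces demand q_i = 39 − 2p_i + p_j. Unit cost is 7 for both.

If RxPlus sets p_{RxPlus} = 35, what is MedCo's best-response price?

22

MedCo's profit: π = (p_{MedCo} − 7)(39 − 2p_{MedCo} + p_{RxPlus}).
∂π/∂p_{MedCo} = 53 − 4p_{MedCo} + p_{RxPlus} = 0 ⇒ p_{MedCo} = 13.25 + 0.25p_{RxPlus}.
At p_{RxPlus} = 35: p_{MedCo} = 13.25 + 0.25·35 = 22.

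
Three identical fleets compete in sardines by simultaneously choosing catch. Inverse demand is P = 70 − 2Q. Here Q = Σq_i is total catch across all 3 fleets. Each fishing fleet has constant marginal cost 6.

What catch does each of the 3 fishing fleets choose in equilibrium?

A representative fishing fleet's profit is π_i = q_i(70 − 2Q) − 6q_i, with Q = q_i + Σ_{j≠i} q_j.
First-order condition: 64 − 4q_i − 2Σ_{j≠i} q_j = 0.
With identical fishing fleets, set every q_j = q: then 64 − 4q − 4q = 0, i.e. q = 64/8 = 8.

8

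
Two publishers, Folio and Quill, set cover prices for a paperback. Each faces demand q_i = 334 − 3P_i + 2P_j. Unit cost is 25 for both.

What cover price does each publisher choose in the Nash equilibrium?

102.25

Folio's profit: π = (P_{Folio} − 25)(334 − 3P_{Folio} + 2P_{Quill}).
∂π/∂P_{Folio} = 409 − 6P_{Folio} + 2P_{Quill} = 0 ⇒ P_{Folio} = 409/6 + (1/3)P_{Quill}.
Setting P_{Folio} = P_{Quill} in the reaction function: P_{Folio} = 409/6 + (1/3)P_{Folio}, so P_{Folio} = (409/6) / (2/3) = 102.25.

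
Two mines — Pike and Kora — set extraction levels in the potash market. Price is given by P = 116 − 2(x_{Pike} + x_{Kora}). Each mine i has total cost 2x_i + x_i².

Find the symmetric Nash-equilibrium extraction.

14.25

Mine Pike's profit: π = x_{Pike}(116 − 2(x_{Pike} + x_{Kora})) − 2x_{Pike} − x_{Pike}².
∂π/∂x_{Pike} = 114 − 6x_{Pike} − 2x_{Kora} = 0, so x_{Pike} = 19 − (1/3)x_{Kora}.
By symmetry x_{Kora} = x_{Pike}; substituting into the reaction function, (4/3)x_{Pike} = 19 and x_{Pike} = 14.25.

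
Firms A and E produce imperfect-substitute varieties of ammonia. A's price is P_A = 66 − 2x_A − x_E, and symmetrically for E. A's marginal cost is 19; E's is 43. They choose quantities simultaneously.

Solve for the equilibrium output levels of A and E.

Firm A's profit: π = x_A(66 − 2x_A − x_E) − 19x_A.
∂π/∂x_A = 47 − 4x_A − x_E = 0 ⇒ x_A = 11.75 − 0.25x_E.
Similarly x_E = 5.75 − 0.25x_A.
Plugging x_E into A's best response: x_A = 11.75 − 0.25(5.75 − 0.25x_A) ⇒ 0.9375x_A = 10.3125, so x_A = 11.
Then x_E = 5.75 − 0.25·11 = 3.

11, 3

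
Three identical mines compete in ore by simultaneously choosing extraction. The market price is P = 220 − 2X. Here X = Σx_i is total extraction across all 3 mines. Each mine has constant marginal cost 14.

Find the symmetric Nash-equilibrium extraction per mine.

25.75

A representative mine's profit is π_i = x_i(220 − 2X) − 14x_i, with X = x_i + Σ_{j≠i} x_j.
First-order condition: 206 − 4x_i − 2Σ_{j≠i} x_j = 0.
Imposing symmetry (x_j = x for all j) turns Σ_{j≠i} x_j into 2x, so 206 = 8x and x = 25.75.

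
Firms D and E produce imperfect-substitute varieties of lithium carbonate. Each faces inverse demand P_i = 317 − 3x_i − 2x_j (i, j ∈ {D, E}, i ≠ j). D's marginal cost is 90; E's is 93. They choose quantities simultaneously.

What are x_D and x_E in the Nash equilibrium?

28.5625, 27.8125

Firm D's profit: π = x_D(317 − 3x_D − 2x_E) − 90x_D.
∂π/∂x_D = 227 − 6x_D − 2x_E = 0 ⇒ x_D = 227/6 − (1/3)x_E.
Similarly x_E = 112/3 − (1/3)x_D.
Plugging x_E into D's best response: x_D = 227/6 − (1/3)(112/3 − (1/3)x_D) ⇒ (8/9)x_D = 457/18, so x_D = 28.5625.
Then x_E = 112/3 − (1/3)·28.5625 = 27.8125.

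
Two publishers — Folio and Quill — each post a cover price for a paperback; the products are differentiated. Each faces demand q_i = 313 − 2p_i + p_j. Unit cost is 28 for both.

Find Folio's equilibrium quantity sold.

Folio's profit: π = (p_{Folio} − 28)(313 − 2p_{Folio} + p_{Quill}).
∂π/∂p_{Folio} = 369 − 4p_{Folio} + p_{Quill} = 0 ⇒ p_{Folio} = 92.25 + 0.25p_{Quill}.
By symmetry p_{Quill} = p_{Folio}; substituting into the reaction function, 0.75p_{Folio} = 92.25 and p_{Folio} = 123.
q_{Folio} = 313 − 2·123 + 123 = 190.

190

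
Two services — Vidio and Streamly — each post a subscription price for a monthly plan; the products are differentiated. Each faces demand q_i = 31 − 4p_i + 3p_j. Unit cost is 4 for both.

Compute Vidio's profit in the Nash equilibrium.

116.64

Vidio's profit: π = (p_{Vidio} − 4)(31 − 4p_{Vidio} + 3p_{Streamly}).
∂π/∂p_{Vidio} = 47 − 8p_{Vidio} + 3p_{Streamly} = 0 ⇒ p_{Vidio} = 5.875 + 0.375p_{Streamly}.
By symmetry p_{Streamly} = p_{Vidio}; substituting into the reaction function, 0.625p_{Vidio} = 5.875 and p_{Vidio} = 9.4.
q_{Vidio} = 31 − 4·9.4 + 3·9.4 = 21.6.
Profit = (9.4 − 4)·21.6 = 116.64.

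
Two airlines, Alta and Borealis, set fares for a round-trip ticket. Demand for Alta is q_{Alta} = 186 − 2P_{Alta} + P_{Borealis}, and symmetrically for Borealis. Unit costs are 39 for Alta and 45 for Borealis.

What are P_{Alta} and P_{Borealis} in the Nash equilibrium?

Alta's profit: π = (P_{Alta} − 39)(186 − 2P_{Alta} + P_{Borealis}).
∂π/∂P_{Alta} = 264 − 4P_{Alta} + P_{Borealis} = 0 ⇒ P_{Alta} = 66 + 0.25P_{Borealis}.
Similarly P_{Borealis} = 69 + 0.25P_{Alta}.
Substituting the second reaction function into the first: P_{Alta} = 66 + 0.25(69 + 0.25P_{Alta}), which gives 0.9375P_{Alta} = 83.25 ⇒ P_{Alta} = 88.8.
Then P_{Borealis} = 69 + 0.25·88.8 = 91.2.

88.8, 91.2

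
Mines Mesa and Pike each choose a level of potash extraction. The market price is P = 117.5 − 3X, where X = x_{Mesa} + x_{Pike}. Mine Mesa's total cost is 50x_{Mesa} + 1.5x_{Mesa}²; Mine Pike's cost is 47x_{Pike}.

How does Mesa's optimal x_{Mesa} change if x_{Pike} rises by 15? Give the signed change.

Mine Mesa's profit: π = x_{Mesa}(117.5 − 3(x_{Mesa} + x_{Pike})) − 50x_{Mesa} − 1.5x_{Mesa}².
∂π/∂x_{Mesa} = 67.5 − 9x_{Mesa} − 3x_{Pike} = 0, so x_{Mesa} = 7.5 − (1/3)x_{Pike}.
The reaction-function slope is −1/3, so a 15-unit rise in x_{Pike} moves x_{Mesa} by −1/3 × 15 = −5. Mesa's best response falls — the actions are strategic substitutes.

-5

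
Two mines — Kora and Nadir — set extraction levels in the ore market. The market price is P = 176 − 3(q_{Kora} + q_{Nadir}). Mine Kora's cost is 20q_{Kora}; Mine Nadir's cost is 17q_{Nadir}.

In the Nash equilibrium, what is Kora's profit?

867

Mine Kora's profit: π = q_{Kora}(176 − 3(q_{Kora} + q_{Nadir})) − 20q_{Kora}.
∂π/∂q_{Kora} = 156 − 6q_{Kora} − 3q_{Nadir} = 0, so q_{Kora} = 26 − 0.5q_{Nadir}.
By the same steps for Nadir: q_{Nadir} = 26.5 − 0.5q_{Kora}.
Solving the two reaction functions simultaneously: (1 − (−0.5)(−0.5))q_{Kora} = 26 − 0.5·26.5, so 0.75q_{Kora} = 12.75 and q_{Kora} = 17.
Then q_{Nadir} = 26.5 − 0.5·17 = 18.
Price P = 176 − 3·35 = 71.
Kora's profit: (71 − 20)·17 = 867.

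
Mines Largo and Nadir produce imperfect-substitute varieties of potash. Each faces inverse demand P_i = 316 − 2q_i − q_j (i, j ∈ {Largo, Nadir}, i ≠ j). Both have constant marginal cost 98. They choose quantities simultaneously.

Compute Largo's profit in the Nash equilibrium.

Mine Largo's profit: π = q_{Largo}(316 − 2q_{Largo} − q_{Nadir}) − 98q_{Largo}.
∂π/∂q_{Largo} = 218 − 4q_{Largo} − q_{Nadir} = 0 ⇒ q_{Largo} = 54.5 − 0.25q_{Nadir}.
The game is symmetric, so in equilibrium q_{Nadir} = q_{Largo}: the reaction function gives 1.25q_{Largo} = 54.5, hence q_{Largo} = 43.6.
P_{Largo} = 316 − 2·43.6 − 43.6 = 185.2.
Profit = (185.2 − 98)·43.6 = 3801.92.

3801.92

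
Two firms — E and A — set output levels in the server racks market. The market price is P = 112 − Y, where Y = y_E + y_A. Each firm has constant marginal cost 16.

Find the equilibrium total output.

64

Firm E's profit: π = y_E(112 − (y_E + y_A)) − 16y_E.
∂π/∂y_E = 96 − 2y_E − y_A = 0, so y_E = 48 − 0.5y_A.
Setting y_E = y_A in the reaction function: y_E = 48 − 0.5y_E, so y_E = 48 / 1.5 = 32.
Total output: 32 + 32 = 64.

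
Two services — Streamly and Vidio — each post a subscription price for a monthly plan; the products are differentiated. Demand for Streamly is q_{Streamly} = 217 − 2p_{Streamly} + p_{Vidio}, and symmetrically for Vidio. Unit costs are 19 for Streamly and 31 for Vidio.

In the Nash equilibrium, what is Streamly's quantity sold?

Streamly's profit: π = (p_{Streamly} − 19)(217 − 2p_{Streamly} + p_{Vidio}).
∂π/∂p_{Streamly} = 255 − 4p_{Streamly} + p_{Vidio} = 0 ⇒ p_{Streamly} = 63.75 + 0.25p_{Vidio}.
Similarly p_{Vidio} = 69.75 + 0.25p_{Streamly}.
Substituting the second reaction function into the first: p_{Streamly} = 63.75 + 0.25(69.75 + 0.25p_{Streamly}), which gives 0.9375p_{Streamly} = 81.1875 ⇒ p_{Streamly} = 86.6.
Then p_{Vidio} = 69.75 + 0.25·86.6 = 91.4.
q_{Streamly} = 217 − 2·86.6 + 91.4 = 135.2.

135.2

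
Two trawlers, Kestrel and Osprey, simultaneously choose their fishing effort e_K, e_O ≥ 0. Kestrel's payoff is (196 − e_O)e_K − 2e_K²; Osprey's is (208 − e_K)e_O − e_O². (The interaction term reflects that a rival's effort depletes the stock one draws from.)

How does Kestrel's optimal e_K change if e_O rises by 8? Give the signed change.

-2

Expanding Kestrel's payoff: 196e_K − e_Oe_K − 2e_K².
∂π/∂e_K = 196 − e_O − 4e_K = 0, so e_K = 49 − 0.25e_O.
The reaction-function slope is −0.25, so an 8-unit rise in e_O moves e_K by −0.25 × 8 = −2. Kestrel's best response falls — the actions are strategic substitutes.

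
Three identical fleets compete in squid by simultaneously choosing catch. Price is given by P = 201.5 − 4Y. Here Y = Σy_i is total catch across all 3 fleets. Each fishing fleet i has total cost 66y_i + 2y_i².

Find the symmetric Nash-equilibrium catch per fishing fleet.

A representative fishing fleet's profit is π_i = y_i(201.5 − 4Y) − 66y_i − 2y_i², with Y = y_i + Σ_{j≠i} y_j.
First-order condition: 135.5 − 12y_i − 4Σ_{j≠i} y_j = 0.
Imposing symmetry (y_j = y for all j) turns Σ_{j≠i} y_j into 2y, so 135.5 = 20y and y = 6.775.

6.775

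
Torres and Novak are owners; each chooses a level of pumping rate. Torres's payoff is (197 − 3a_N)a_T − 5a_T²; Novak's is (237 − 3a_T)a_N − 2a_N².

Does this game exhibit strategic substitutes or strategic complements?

strategic substitutes

Expanding Torres's payoff: 197a_T − 3a_Na_T − 5a_T².
∂π/∂a_T = 197 − 3a_N − 10a_T = 0, so a_T = 19.7 − 0.3a_N.
The best-response slope da_T/da_N = −0.3 < 0: the reaction function is downward-sloping, so the choices are strategic substitutes.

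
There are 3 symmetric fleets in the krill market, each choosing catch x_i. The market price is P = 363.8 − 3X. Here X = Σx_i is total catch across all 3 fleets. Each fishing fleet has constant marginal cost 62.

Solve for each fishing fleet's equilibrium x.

A representative fishing fleet's profit is π_i = x_i(363.8 − 3X) − 62x_i, with X = x_i + Σ_{j≠i} x_j.
First-order condition: 301.8 − 6x_i − 3Σ_{j≠i} x_j = 0.
In a symmetric equilibrium every fishing fleet chooses the same x, so Σ_{j≠i} x_j = 2x. The condition becomes 301.8 − 12x = 0, giving x = 301.8/12 = 25.15.

25.15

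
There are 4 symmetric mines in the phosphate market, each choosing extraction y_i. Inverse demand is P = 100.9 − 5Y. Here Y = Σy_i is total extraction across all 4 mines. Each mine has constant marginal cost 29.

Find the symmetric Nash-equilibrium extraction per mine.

A representative mine's profit is π_i = y_i(100.9 − 5Y) − 29y_i, with Y = y_i + Σ_{j≠i} y_j.
First-order condition: 71.9 − 10y_i − 5Σ_{j≠i} y_j = 0.
Imposing symmetry (y_j = y for all j) turns Σ_{j≠i} y_j into 3y, so 71.9 = 25y and y = 2.876.

2.876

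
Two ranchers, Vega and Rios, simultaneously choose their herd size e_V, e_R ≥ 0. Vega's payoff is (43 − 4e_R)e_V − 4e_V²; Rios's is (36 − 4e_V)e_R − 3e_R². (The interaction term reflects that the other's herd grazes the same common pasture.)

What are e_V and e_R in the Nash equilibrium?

Expanding Vega's payoff: 43e_V − 4e_Re_V − 4e_V².
∂π/∂e_V = 43 − 4e_R − 8e_V = 0, so e_V = 5.375 − 0.5e_R.
Likewise for Rios: e_R = 6 − (2/3)e_V.
Plugging e_R into Vega's best response: e_V = 5.375 − 0.5(6 − (2/3)e_V) ⇒ (2/3)e_V = 2.375, so e_V = 3.5625.
Then e_R = 6 − (2/3)·3.5625 = 3.625.

3.5625, 3.625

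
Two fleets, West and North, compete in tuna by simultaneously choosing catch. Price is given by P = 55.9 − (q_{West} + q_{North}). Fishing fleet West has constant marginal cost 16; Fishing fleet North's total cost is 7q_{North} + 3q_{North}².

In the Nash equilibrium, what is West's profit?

Fishing fleet West's profit: π = q_{West}(55.9 − (q_{West} + q_{North})) − 16q_{West}.
∂π/∂q_{West} = 39.9 − 2q_{West} − q_{North} = 0, so q_{West} = 19.95 − 0.5q_{North}.
For North: ∂π/∂q_{North} = 48.9 − 8q_{North} − q_{West} = 0 ⇒ q_{North} = 6.1125 − 0.125q_{West}.
Solving the two reaction functions simultaneously: (1 − (−0.5)(−0.125))q_{West} = 19.95 − 0.5·6.1125, so 0.9375q_{West} = 2703/160 and q_{West} = 18.02.
Then q_{North} = 6.1125 − 0.125·18.02 = 3.86.
Price P = 55.9 − 21.88 = 34.02.
West's profit: (34.02 − 16)·18.02 = 324.7204.

324.7204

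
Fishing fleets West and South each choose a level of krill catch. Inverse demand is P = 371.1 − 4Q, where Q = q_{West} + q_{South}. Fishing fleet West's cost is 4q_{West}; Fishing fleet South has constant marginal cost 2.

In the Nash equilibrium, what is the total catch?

61.35

Fishing fleet West's profit: π = q_{West}(371.1 − 4(q_{West} + q_{South})) − 4q_{West}.
∂π/∂q_{West} = 367.1 − 8q_{West} − 4q_{South} = 0, so q_{West} = 45.8875 − 0.5q_{South}.
By the same steps for South: q_{South} = 46.1375 − 0.5q_{West}.
Substituting the second reaction function into the first: q_{West} = 45.8875 − 0.5(46.1375 − 0.5q_{West}), which gives 0.75q_{West} = 3651/160 ⇒ q_{West} = 30.425.
Then q_{South} = 46.1375 − 0.5·30.425 = 30.925.
Total catch: 30.425 + 30.925 = 61.35.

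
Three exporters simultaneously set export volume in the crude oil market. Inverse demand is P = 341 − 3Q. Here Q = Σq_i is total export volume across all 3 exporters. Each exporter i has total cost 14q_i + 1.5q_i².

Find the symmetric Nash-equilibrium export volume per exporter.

21.8

A representative exporter's profit is π_i = q_i(341 − 3Q) − 14q_i − 1.5q_i², with Q = q_i + Σ_{j≠i} q_j.
First-order condition: 327 − 9q_i − 3Σ_{j≠i} q_j = 0.
With identical exporters, set every q_j = q: then 327 − 9q − 6q = 0, i.e. q = 327/15 = 21.8.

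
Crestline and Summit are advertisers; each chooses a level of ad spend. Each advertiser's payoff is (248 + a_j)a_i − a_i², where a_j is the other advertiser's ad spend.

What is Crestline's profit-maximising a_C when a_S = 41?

144.5

Crestline's payoff is (248 + a_S)a_C − a_C².
∂π/∂a_C = 248 + a_S − 2a_C = 0, so a_C = 124 + 0.5a_S.
At a_S = 41: a_C = 124 + 0.5·41 = 144.5.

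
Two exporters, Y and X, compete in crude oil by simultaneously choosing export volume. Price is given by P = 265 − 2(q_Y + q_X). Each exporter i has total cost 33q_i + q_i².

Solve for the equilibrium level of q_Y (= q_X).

29

Exporter Y's profit: π = q_Y(265 − 2(q_Y + q_X)) − 33q_Y − q_Y².
∂π/∂q_Y = 232 − 6q_Y − 2q_X = 0, so q_Y = 116/3 − (1/3)q_X.
The game is symmetric, so in equilibrium q_X = q_Y: the reaction function gives (4/3)q_Y = 116/3, hence q_Y = 29.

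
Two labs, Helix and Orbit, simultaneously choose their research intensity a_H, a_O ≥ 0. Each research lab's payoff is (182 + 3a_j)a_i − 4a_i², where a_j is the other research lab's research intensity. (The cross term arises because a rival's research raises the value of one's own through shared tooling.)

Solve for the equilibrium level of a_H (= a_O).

Helix's payoff is (182 + 3a_O)a_H − 4a_H².
∂π/∂a_H = 182 + 3a_O − 8a_H = 0, so a_H = 22.75 + 0.375a_O.
The game is symmetric, so in equilibrium a_O = a_H: the reaction function gives 0.625a_H = 22.75, hence a_H = 36.4.

36.4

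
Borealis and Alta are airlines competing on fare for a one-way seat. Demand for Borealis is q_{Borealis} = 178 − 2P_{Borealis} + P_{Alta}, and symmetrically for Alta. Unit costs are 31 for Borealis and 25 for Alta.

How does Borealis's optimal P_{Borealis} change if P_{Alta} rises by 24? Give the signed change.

6

Borealis's profit: π = (P_{Borealis} − 31)(178 − 2P_{Borealis} + P_{Alta}).
∂π/∂P_{Borealis} = 240 − 4P_{Borealis} + P_{Alta} = 0 ⇒ P_{Borealis} = 60 + 0.25P_{Alta}.
The reaction-function slope is 0.25, so a 24-unit rise in P_{Alta} moves P_{Borealis} by 0.25 × 24 = 6. Borealis's best response rises — the actions are strategic complements.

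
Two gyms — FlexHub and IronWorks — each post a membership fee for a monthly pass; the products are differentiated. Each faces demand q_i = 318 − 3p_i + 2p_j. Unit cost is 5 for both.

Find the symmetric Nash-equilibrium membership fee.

FlexHub's profit: π = (p_{FlexHub} − 5)(318 − 3p_{FlexHub} + 2p_{IronWorks}).
∂π/∂p_{FlexHub} = 333 − 6p_{FlexHub} + 2p_{IronWorks} = 0 ⇒ p_{FlexHub} = 55.5 + (1/3)p_{IronWorks}.
By symmetry p_{IronWorks} = p_{FlexHub}; substituting into the reaction function, (2/3)p_{FlexHub} = 55.5 and p_{FlexHub} = 83.25.

83.25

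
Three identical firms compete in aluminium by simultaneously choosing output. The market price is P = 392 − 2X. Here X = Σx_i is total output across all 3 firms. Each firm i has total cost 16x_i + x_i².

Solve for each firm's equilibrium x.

37.6

A representative firm's profit is π_i = x_i(392 − 2X) − 16x_i − x_i², with X = x_i + Σ_{j≠i} x_j.
First-order condition: 376 − 6x_i − 2Σ_{j≠i} x_j = 0.
Imposing symmetry (x_j = x for all j) turns Σ_{j≠i} x_j into 2x, so 376 = 10x and x = 37.6.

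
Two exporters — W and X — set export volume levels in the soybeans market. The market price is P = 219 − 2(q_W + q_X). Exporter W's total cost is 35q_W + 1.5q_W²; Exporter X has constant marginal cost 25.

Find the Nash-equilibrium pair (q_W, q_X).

Exporter W's profit: π = q_W(219 − 2(q_W + q_X)) − 35q_W − 1.5q_W².
∂π/∂q_W = 184 − 7q_W − 2q_X = 0, so q_W = 184/7 − (2/7)q_X.
For X: ∂π/∂q_X = 194 − 4q_X − 2q_W = 0 ⇒ q_X = 48.5 − 0.5q_W.
Substituting the second reaction function into the first: q_W = 184/7 − (2/7)(48.5 − 0.5q_W), which gives (6/7)q_W = 87/7 ⇒ q_W = 14.5.
Then q_X = 48.5 − 0.5·14.5 = 41.25.

14.5, 41.25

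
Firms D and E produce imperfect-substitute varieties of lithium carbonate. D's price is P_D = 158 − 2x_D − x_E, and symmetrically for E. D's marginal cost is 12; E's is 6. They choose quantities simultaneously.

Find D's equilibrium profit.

Firm D's profit: π = x_D(158 − 2x_D − x_E) − 12x_D.
∂π/∂x_D = 146 − 4x_D − x_E = 0 ⇒ x_D = 36.5 − 0.25x_E.
Similarly x_E = 38 − 0.25x_D.
Solving the two reaction functions simultaneously: (1 − (−0.25)(−0.25))x_D = 36.5 − 0.25·38, so 0.9375x_D = 27 and x_D = 28.8.
Then x_E = 38 − 0.25·28.8 = 30.8.
P_D = 158 − 2·28.8 − 30.8 = 69.6.
Profit = (69.6 − 12)·28.8 = 1658.88.

1658.88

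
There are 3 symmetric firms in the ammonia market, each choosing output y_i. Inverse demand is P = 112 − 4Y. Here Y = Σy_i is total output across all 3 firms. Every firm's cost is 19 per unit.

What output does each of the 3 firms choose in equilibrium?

5.8125

A representative firm's profit is π_i = y_i(112 − 4Y) − 19y_i, with Y = y_i + Σ_{j≠i} y_j.
First-order condition: 93 − 8y_i − 4Σ_{j≠i} y_j = 0.
In a symmetric equilibrium every firm chooses the same y, so Σ_{j≠i} y_j = 2y. The condition becomes 93 − 16y = 0, giving y = 93/16 = 5.8125.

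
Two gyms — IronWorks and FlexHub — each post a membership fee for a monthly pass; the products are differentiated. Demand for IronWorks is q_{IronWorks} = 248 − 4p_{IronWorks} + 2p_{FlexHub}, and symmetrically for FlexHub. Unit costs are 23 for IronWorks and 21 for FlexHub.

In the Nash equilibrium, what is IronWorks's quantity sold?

133.6

IronWorks's profit: π = (p_{IronWorks} − 23)(248 − 4p_{IronWorks} + 2p_{FlexHub}).
∂π/∂p_{IronWorks} = 340 − 8p_{IronWorks} + 2p_{FlexHub} = 0 ⇒ p_{IronWorks} = 42.5 + 0.25p_{FlexHub}.
Similarly p_{FlexHub} = 41.5 + 0.25p_{IronWorks}.
Solving the two reaction functions simultaneously: (1 − (0.25)(0.25))p_{IronWorks} = 42.5 + 0.25·41.5, so 0.9375p_{IronWorks} = 52.875 and p_{IronWorks} = 56.4.
Then p_{FlexHub} = 41.5 + 0.25·56.4 = 55.6.
q_{IronWorks} = 248 − 4·56.4 + 2·55.6 = 133.6.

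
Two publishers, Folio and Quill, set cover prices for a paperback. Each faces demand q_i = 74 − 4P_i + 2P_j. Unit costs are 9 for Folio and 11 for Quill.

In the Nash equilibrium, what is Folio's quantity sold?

38.4

Folio's profit: π = (P_{Folio} − 9)(74 − 4P_{Folio} + 2P_{Quill}).
∂π/∂P_{Folio} = 110 − 8P_{Folio} + 2P_{Quill} = 0 ⇒ P_{Folio} = 13.75 + 0.25P_{Quill}.
Similarly P_{Quill} = 14.75 + 0.25P_{Folio}.
Solving the two reaction functions simultaneously: (1 − (0.25)(0.25))P_{Folio} = 13.75 + 0.25·14.75, so 0.9375P_{Folio} = 17.4375 and P_{Folio} = 18.6.
Then P_{Quill} = 14.75 + 0.25·18.6 = 19.4.
q_{Folio} = 74 − 4·18.6 + 2·19.4 = 38.4.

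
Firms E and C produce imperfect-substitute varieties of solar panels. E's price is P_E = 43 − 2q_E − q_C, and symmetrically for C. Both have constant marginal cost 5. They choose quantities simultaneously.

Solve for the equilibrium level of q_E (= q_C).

Firm E's profit: π = q_E(43 − 2q_E − q_C) − 5q_E.
∂π/∂q_E = 38 − 4q_E − q_C = 0 ⇒ q_E = 9.5 − 0.25q_C.
By symmetry q_C = q_E; substituting into the reaction function, 1.25q_E = 9.5 and q_E = 7.6.

7.6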